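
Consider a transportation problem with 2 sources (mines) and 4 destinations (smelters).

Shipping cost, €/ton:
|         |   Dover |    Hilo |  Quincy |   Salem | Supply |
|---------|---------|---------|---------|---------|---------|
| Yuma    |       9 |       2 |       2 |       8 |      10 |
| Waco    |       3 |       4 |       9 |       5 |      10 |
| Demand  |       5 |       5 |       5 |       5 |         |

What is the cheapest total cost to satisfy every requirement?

Optimal allocation:
  Yuma->Hilo: 5 tons
  Yuma->Quincy: 5 tons
  Waco->Dover: 5 tons
  Waco->Salem: 5 tons
Total cost = €60.

60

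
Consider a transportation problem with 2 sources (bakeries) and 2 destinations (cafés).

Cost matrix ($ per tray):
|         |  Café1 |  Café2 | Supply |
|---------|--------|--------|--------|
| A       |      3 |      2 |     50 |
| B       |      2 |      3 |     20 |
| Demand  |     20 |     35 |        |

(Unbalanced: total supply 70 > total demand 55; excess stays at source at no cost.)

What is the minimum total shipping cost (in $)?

One minimum-cost allocation:
  A–Café2: 35 trays
  B–Café1: 20 trays
Total cost = $110.
(Supply check: A ships 35; B ships 20.)

110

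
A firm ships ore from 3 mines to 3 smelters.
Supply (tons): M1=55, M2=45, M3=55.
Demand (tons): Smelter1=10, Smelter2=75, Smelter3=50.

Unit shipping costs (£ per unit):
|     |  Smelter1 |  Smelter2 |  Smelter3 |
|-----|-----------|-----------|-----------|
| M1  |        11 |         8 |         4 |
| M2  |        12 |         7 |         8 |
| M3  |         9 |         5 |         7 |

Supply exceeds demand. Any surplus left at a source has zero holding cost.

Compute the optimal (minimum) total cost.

A cheapest plan:
  M1 to Smelter3: 50 × £4 = £200
  M2 to Smelter2: 30 × £7 = £210
  M3 to Smelter1: 10 × £9 = £90
  M3 to Smelter2: 45 × £5 = £225
Total = 200 + 210 + 90 + 225 = £725.
(Supply check: M1 ships 50; M2 ships 30; M3 ships 55.)

725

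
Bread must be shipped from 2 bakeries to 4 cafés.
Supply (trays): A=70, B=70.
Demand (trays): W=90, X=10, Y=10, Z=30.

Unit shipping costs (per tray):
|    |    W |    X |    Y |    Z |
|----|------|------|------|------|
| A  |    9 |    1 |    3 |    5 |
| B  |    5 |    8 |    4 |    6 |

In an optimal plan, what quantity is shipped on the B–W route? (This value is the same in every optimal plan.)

Solving gives:
  A→W: 20 × 9 = 180
  A→X: 10 × 1 = 10
  A→Y: 10 × 3 = 30
  A→Z: 30 × 5 = 150
  B→W: 70 × 5 = 350
Total cost = 720.
So B→W carries 70 trays.

70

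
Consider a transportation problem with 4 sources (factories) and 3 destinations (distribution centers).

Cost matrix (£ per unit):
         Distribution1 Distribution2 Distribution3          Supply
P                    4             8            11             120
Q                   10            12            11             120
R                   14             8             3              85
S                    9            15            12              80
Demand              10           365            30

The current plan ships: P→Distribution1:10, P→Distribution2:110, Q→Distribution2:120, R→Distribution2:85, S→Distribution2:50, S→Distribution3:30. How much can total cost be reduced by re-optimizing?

Current plan cost = 10·4 + 110·8 + 120·12 + 85·8 + 50·15 + 30·12 = £4150.
Optimal plan:
  P->Distribution2: 120 pallets
  Q->Distribution2: 120 pallets
  R->Distribution2: 55 pallets
  R->Distribution3: 30 pallets
  S->Distribution1: 10 pallets
  S->Distribution2: 70 pallets
Optimal cost = £4070.
Saving = 4150 − 4070 = £80.

80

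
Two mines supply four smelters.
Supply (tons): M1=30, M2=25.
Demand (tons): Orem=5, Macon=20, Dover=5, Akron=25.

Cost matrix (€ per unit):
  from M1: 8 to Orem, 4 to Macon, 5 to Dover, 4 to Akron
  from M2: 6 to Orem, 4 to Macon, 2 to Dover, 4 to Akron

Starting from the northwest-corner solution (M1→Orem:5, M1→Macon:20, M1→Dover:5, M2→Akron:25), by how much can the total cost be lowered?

Current plan cost = 5·8 + 20·4 + 5·5 + 25·4 = €245.
Optimal plan:
  M1->Macon: 20 tons
  M1->Akron: 10 tons
  M2->Orem: 5 tons
  M2->Dover: 5 tons
  M2->Akron: 15 tons
Optimal cost = €220.
Saving = 245 − 220 = €25.

25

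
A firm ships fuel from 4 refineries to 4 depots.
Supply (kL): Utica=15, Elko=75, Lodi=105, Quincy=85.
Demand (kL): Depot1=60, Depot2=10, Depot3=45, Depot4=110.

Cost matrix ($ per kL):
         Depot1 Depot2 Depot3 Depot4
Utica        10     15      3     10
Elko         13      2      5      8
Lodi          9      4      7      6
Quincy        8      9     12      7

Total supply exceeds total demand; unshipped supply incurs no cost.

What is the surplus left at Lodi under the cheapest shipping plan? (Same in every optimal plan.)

An optimal plan:
  Utica->Depot3: 15 × $3 = $45
  Elko->Depot2: 10 × $2 = $20
  Elko->Depot3: 30 × $5 = $150
  Lodi->Depot4: 105 × $6 = $630
  Quincy->Depot1: 60 × $8 = $480
  Quincy->Depot4: 5 × $7 = $35
Total cost = $1360.
Lodi ships 105 of its 105, leaving 0.

0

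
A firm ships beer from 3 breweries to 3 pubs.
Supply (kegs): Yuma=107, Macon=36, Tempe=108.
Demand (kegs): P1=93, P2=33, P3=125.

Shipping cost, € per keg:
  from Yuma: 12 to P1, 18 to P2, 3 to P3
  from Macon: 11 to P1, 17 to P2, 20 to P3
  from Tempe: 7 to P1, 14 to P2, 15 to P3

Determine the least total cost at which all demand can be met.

An optimal shipping plan:
  Yuma→P3: 107 × €3 = €321
  Macon→P1: 3 × €11 = €33
  Macon→P2: 33 × €17 = €561
  Tempe→P1: 90 × €7 = €630
  Tempe→P3: 18 × €15 = €270
Total = 321 + 33 + 561 + 630 + 270 = €1815.

1815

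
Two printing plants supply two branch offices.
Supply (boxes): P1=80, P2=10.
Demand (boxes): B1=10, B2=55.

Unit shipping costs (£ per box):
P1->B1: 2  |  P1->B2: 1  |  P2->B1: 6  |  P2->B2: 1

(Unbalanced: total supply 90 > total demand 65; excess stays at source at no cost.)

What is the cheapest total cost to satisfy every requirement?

Optimal allocation:
  P1–B1: 10 × £2 = £20
  P1–B2: 55 × £1 = £55
Total = 20 + 55 = £75.
(Supply check: P1 ships 65; P2 ships 0.)

75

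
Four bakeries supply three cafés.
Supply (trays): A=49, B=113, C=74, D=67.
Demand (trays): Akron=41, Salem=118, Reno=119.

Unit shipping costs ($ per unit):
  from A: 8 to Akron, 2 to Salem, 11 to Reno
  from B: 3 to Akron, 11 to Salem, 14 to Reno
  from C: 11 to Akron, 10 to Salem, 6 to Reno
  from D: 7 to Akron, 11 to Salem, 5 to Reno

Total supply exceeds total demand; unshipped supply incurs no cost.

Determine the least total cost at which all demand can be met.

1605

Optimal allocation:
  A–Salem: 49 × $2 = $98
  B–Akron: 41 × $3 = $123
  B–Salem: 47 × $11 = $517
  C–Salem: 22 × $10 = $220
  C–Reno: 52 × $6 = $312
  D–Reno: 67 × $5 = $335
Total = 98 + 123 + 517 + 220 + 312 + 335 = $1605.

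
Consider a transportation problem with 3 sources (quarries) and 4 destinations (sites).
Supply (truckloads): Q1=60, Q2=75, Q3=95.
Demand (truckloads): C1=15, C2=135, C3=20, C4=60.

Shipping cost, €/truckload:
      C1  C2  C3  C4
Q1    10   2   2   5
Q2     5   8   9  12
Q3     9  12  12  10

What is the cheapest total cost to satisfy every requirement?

1695

Optimal allocation:
  Q1->C2: 60 × €2 = €120
  Q2->C2: 75 × €8 = €600
  Q3->C1: 15 × €9 = €135
  Q3->C3: 20 × €12 = €240
  Q3->C4: 60 × €10 = €600
Total = 120 + 600 + 135 + 240 + 600 = €1695.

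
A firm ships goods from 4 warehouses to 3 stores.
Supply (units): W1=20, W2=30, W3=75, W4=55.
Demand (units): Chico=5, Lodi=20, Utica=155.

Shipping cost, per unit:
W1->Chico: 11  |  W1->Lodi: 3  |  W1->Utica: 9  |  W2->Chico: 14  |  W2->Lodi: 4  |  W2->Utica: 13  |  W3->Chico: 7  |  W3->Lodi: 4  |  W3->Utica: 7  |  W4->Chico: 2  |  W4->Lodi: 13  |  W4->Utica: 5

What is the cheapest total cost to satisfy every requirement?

One minimum-cost allocation:
  W1–Utica: 20 units
  W2–Lodi: 20 units
  W2–Utica: 10 units
  W3–Utica: 75 units
  W4–Chico: 5 units
  W4–Utica: 50 units
Total cost = 1175.
(Supply check: W1 ships 20; W2 ships 30; W3 ships 75; W4 ships 55.)

1175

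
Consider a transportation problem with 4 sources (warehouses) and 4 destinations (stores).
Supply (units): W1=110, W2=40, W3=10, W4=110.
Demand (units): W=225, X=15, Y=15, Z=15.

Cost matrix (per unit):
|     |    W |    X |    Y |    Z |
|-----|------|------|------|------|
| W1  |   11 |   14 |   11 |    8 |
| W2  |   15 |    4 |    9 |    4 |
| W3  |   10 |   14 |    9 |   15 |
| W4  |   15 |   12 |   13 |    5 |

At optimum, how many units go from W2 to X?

The minimum-cost plan:
  W1–W: 110 units
  W2–X: 15 units
  W2–Y: 15 units
  W2–Z: 10 units
  W3–W: 10 units
  W4–W: 105 units
  W4–Z: 5 units
Total cost = 3145.
So W2→X carries 15 units.

15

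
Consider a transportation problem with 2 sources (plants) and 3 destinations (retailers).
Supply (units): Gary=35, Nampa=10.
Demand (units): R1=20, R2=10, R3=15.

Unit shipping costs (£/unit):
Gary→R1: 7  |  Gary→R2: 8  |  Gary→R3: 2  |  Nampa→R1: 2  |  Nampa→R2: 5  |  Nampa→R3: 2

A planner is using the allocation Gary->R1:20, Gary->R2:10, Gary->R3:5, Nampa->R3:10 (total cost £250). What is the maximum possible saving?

Current plan cost = 20·7 + 10·8 + 5·2 + 10·2 = £250.
Optimal plan:
  Gary–R1: 10 × £7 = £70
  Gary–R2: 10 × £8 = £80
  Gary–R3: 15 × £2 = £30
  Nampa–R1: 10 × £2 = £20
Optimal cost = £200.
Saving = 250 − 200 = £50.

50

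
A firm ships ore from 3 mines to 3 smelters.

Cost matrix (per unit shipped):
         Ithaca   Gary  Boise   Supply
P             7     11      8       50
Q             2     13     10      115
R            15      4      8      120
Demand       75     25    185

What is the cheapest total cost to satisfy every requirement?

A cheapest plan:
  P→Boise: 50 × 8 = 400
  Q→Ithaca: 75 × 2 = 150
  Q→Boise: 40 × 10 = 400
  R→Gary: 25 × 4 = 100
  R→Boise: 95 × 8 = 760
Total = 400 + 150 + 400 + 100 + 760 = 1810.
(Supply check: P ships 50; Q ships 115; R ships 120.)

1810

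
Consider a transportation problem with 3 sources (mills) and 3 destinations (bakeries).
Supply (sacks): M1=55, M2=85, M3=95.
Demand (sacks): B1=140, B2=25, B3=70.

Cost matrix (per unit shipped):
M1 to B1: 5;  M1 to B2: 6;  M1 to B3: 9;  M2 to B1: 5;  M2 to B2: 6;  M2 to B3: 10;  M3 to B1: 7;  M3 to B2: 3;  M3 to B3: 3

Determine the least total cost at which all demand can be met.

An optimal shipping plan:
  M1–B1: 55 sacks
  M2–B1: 85 sacks
  M3–B2: 25 sacks
  M3–B3: 70 sacks
Total cost = 985.
(Supply check: M1 ships 55; M2 ships 85; M3 ships 95.)

985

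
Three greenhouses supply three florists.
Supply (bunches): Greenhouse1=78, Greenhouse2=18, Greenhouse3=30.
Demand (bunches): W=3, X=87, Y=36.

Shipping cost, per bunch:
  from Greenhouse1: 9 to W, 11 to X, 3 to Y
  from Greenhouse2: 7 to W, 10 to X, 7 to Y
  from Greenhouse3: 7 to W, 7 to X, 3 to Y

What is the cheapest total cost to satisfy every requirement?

951

An optimal shipping plan:
  Greenhouse1->X: 42 × 11 = 462
  Greenhouse1->Y: 36 × 3 = 108
  Greenhouse2->W: 3 × 7 = 21
  Greenhouse2->X: 15 × 10 = 150
  Greenhouse3->X: 30 × 7 = 210
Total = 462 + 108 + 21 + 150 + 210 = 951.
(Supply check: Greenhouse1 ships 78; Greenhouse2 ships 18; Greenhouse3 ships 30.)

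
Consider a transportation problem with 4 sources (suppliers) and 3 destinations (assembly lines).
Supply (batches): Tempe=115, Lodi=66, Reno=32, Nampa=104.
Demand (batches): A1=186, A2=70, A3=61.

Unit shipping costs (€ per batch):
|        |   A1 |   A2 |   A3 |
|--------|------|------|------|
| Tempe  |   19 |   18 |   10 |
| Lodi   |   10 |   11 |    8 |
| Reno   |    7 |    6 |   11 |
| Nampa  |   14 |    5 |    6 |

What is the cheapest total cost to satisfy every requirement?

3346

A cheapest plan:
  Tempe–A1: 54 × €19 = €1026
  Tempe–A3: 61 × €10 = €610
  Lodi–A1: 66 × €10 = €660
  Reno–A1: 32 × €7 = €224
  Nampa–A1: 34 × €14 = €476
  Nampa–A2: 70 × €5 = €350
Total = 1026 + 610 + 660 + 224 + 476 + 350 = €3346.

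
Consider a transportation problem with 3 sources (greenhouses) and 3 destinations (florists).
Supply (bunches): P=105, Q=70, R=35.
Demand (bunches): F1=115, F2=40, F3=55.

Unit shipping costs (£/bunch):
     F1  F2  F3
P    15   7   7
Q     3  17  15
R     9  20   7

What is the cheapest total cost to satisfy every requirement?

1340

Optimal allocation:
  P to F1: 10 bunches
  P to F2: 40 bunches
  P to F3: 55 bunches
  Q to F1: 70 bunches
  R to F1: 35 bunches
Total cost = £1340.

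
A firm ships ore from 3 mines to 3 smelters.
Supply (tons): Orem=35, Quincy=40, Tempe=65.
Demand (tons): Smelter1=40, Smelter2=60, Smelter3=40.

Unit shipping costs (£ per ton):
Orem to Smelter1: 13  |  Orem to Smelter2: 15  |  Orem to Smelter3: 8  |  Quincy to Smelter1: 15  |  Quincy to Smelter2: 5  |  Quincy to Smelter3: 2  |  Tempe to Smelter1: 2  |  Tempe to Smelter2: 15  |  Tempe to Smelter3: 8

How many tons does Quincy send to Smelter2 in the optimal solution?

Optimal shipments:
  Orem to Smelter2: 20 × £15 = £300
  Orem to Smelter3: 15 × £8 = £120
  Quincy to Smelter2: 40 × £5 = £200
  Tempe to Smelter1: 40 × £2 = £80
  Tempe to Smelter3: 25 × £8 = £200
Total cost = £900.
So Quincy→Smelter2 carries 40 tons.

40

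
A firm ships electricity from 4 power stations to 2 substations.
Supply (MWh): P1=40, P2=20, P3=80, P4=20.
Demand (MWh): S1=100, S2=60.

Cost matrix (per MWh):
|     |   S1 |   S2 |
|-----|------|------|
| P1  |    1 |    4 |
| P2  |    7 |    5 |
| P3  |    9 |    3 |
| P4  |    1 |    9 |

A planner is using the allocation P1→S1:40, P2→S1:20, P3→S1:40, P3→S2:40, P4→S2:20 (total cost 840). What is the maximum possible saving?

Current plan cost = 40·1 + 20·7 + 40·9 + 40·3 + 20·9 = 840.
Optimal plan:
  P1–S1: 40 × 1 = 40
  P2–S1: 20 × 7 = 140
  P3–S1: 20 × 9 = 180
  P3–S2: 60 × 3 = 180
  P4–S1: 20 × 1 = 20
Optimal cost = 560.
Saving = 840 − 560 = 280.

280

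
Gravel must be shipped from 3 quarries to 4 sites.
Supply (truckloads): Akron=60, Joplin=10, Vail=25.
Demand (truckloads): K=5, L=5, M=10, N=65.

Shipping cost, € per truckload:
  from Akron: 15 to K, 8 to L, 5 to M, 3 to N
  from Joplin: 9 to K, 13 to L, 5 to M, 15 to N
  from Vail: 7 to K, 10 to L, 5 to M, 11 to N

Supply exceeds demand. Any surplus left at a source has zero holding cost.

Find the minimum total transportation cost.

One minimum-cost allocation:
  Akron->N: 60 truckloads
  Vail->K: 5 truckloads
  Vail->L: 5 truckloads
  Vail->M: 10 truckloads
  Vail->N: 5 truckloads
Total cost = €370.

370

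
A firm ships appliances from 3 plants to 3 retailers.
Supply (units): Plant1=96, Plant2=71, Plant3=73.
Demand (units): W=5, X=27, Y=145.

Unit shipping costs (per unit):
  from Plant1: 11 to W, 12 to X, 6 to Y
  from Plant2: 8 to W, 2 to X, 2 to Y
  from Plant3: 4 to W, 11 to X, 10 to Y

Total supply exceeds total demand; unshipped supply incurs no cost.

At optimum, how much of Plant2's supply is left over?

0

Minimum-cost shipments:
  Plant1 to Y: 96 × 6 = 576
  Plant2 to X: 27 × 2 = 54
  Plant2 to Y: 44 × 2 = 88
  Plant3 to W: 5 × 4 = 20
  Plant3 to Y: 5 × 10 = 50
Total cost = 788.
Plant2 ships 71 of its 71, leaving 0.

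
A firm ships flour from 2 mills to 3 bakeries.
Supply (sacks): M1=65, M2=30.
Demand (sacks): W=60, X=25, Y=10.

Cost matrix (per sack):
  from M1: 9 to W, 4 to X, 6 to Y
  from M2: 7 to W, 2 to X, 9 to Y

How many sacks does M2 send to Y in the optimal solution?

0

Solving gives:
  M1->W: 30 × 9 = 270
  M1->X: 25 × 4 = 100
  M1->Y: 10 × 6 = 60
  M2->W: 30 × 7 = 210
Total cost = 640.
The route M2→Y is not used.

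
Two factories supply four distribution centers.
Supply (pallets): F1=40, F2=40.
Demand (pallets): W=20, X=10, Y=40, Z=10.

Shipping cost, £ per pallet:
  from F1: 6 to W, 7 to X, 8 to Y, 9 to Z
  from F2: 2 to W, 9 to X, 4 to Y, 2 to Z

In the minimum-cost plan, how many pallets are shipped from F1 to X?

10

Solving gives:
  F1–W: 20 × £6 = £120
  F1–X: 10 × £7 = £70
  F1–Y: 10 × £8 = £80
  F2–Y: 30 × £4 = £120
  F2–Z: 10 × £2 = £20
Total cost = £410.
So F1→X carries 10 pallets.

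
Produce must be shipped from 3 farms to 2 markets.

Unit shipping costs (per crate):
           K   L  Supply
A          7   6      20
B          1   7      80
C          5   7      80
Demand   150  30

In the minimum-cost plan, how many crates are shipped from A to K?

0

Solving gives:
  A->L: 20 × 6 = 120
  B->K: 80 × 1 = 80
  C->K: 70 × 5 = 350
  C->L: 10 × 7 = 70
Total cost = 620.
The route A→K is not used.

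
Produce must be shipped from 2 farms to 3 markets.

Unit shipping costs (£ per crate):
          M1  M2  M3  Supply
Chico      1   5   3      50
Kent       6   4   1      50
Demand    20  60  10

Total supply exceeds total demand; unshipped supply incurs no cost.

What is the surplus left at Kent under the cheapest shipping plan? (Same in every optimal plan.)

0

Minimum-cost shipments:
  Chico->M1: 20 crates
  Chico->M2: 20 crates
  Kent->M2: 40 crates
  Kent->M3: 10 crates
Total cost = £290.
Kent ships 50 of its 50, leaving 0.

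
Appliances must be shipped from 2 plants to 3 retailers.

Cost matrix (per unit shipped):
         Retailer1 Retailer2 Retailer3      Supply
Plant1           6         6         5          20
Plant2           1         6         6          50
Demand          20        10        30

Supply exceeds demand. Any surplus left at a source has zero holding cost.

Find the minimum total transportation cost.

A cheapest plan:
  Plant1→Retailer3: 20 × 5 = 100
  Plant2→Retailer1: 20 × 1 = 20
  Plant2→Retailer2: 10 × 6 = 60
  Plant2→Retailer3: 10 × 6 = 60
Total = 100 + 20 + 60 + 60 = 240.

240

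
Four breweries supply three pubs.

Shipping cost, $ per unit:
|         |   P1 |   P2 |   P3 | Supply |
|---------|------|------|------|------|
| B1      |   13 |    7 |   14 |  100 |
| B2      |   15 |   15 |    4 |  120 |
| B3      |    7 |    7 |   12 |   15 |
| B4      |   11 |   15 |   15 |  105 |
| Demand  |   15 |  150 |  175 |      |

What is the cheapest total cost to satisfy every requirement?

Optimal allocation:
  B1 to P2: 100 × $7 = $700
  B2 to P3: 120 × $4 = $480
  B3 to P2: 15 × $7 = $105
  B4 to P1: 15 × $11 = $165
  B4 to P2: 35 × $15 = $525
  B4 to P3: 55 × $15 = $825
Total = 700 + 480 + 105 + 165 + 525 + 825 = $2800.
(Supply check: B1 ships 100; B2 ships 120; B3 ships 15; B4 ships 105.)

2800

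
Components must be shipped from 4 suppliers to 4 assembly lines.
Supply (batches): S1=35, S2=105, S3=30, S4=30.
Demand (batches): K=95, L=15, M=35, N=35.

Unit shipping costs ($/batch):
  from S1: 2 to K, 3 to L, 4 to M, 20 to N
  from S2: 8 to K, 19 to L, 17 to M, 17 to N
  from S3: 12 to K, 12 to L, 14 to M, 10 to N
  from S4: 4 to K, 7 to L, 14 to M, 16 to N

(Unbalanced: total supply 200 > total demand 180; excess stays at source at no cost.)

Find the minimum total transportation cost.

1330

An optimal shipping plan:
  S1 to M: 35 batches
  S2 to K: 80 batches
  S2 to N: 5 batches
  S3 to N: 30 batches
  S4 to K: 15 batches
  S4 to L: 15 batches
Total cost = $1330.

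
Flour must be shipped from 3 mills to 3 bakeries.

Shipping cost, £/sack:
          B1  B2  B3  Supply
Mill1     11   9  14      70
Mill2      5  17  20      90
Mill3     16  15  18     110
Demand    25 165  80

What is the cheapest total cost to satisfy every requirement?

3750

One minimum-cost allocation:
  Mill1->B2: 70 × £9 = £630
  Mill2->B1: 25 × £5 = £125
  Mill2->B3: 65 × £20 = £1300
  Mill3->B2: 95 × £15 = £1425
  Mill3->B3: 15 × £18 = £270
Total = 630 + 125 + 1300 + 1425 + 270 = £3750.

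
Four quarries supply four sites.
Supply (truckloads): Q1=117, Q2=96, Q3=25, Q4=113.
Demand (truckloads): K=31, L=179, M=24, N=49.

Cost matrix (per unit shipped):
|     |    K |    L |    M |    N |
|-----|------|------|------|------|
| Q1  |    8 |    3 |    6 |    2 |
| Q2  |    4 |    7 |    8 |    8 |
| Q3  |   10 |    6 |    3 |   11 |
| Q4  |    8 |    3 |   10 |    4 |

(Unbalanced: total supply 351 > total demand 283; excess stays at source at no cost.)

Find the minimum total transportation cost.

A cheapest plan:
  Q1–L: 68 × 3 = 204
  Q1–N: 49 × 2 = 98
  Q2–K: 31 × 4 = 124
  Q3–M: 24 × 3 = 72
  Q4–L: 111 × 3 = 333
Total = 204 + 98 + 124 + 72 + 333 = 831.
(Supply check: Q1 ships 117; Q2 ships 31; Q3 ships 24; Q4 ships 111.)

831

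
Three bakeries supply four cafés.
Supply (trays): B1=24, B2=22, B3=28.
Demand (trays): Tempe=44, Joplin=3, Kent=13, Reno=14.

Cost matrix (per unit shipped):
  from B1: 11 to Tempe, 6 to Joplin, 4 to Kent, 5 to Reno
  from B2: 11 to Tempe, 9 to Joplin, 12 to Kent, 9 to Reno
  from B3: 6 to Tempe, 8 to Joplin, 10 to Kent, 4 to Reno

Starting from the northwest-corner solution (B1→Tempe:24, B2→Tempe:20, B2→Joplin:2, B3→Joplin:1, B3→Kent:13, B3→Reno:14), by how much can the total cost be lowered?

191

Current plan cost = 24·11 + 20·11 + 2·9 + 1·8 + 13·10 + 14·4 = 696.
Optimal plan:
  B1–Kent: 13 × 4 = 52
  B1–Reno: 11 × 5 = 55
  B2–Tempe: 19 × 11 = 209
  B2–Joplin: 3 × 9 = 27
  B3–Tempe: 25 × 6 = 150
  B3–Reno: 3 × 4 = 12
Optimal cost = 505.
Saving = 696 − 505 = 191.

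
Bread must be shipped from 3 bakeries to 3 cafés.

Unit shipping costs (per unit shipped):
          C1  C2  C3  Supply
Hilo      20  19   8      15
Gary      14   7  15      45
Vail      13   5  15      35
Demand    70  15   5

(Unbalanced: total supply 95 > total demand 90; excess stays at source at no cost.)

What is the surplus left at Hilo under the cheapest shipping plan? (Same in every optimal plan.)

An optimal plan:
  Hilo→C1: 5 × 20 = 100
  Hilo→C3: 5 × 8 = 40
  Gary→C1: 45 × 14 = 630
  Vail→C1: 20 × 13 = 260
  Vail→C2: 15 × 5 = 75
Total cost = 1105.
Hilo ships 10 of its 15, leaving 5.

5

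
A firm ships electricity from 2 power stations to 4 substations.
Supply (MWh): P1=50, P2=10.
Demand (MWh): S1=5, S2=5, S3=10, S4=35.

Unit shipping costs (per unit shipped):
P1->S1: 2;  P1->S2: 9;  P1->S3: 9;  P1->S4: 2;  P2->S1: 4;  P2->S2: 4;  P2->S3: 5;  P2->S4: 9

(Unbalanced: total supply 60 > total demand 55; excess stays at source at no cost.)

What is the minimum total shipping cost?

An optimal shipping plan:
  P1 to S1: 5 × 2 = 10
  P1 to S3: 5 × 9 = 45
  P1 to S4: 35 × 2 = 70
  P2 to S2: 5 × 4 = 20
  P2 to S3: 5 × 5 = 25
Total = 10 + 45 + 70 + 20 + 25 = 170.

170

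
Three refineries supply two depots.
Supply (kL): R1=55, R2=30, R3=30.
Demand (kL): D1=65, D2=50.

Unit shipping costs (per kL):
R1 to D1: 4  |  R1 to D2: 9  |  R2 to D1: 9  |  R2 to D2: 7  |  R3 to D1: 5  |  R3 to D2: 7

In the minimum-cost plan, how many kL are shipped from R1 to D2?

Solving gives:
  R1–D1: 55 × 4 = 220
  R2–D2: 30 × 7 = 210
  R3–D1: 10 × 5 = 50
  R3–D2: 20 × 7 = 140
Total cost = 620.
The route R1→D2 is not used.

0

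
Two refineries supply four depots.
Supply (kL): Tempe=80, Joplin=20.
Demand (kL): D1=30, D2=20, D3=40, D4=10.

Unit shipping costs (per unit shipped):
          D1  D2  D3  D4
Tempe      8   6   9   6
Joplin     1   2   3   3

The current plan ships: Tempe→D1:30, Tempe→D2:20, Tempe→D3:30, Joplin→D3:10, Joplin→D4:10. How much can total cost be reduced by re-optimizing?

Current plan cost = 30·8 + 20·6 + 30·9 + 10·3 + 10·3 = 690.
Optimal plan:
  Tempe to D1: 10 × 8 = 80
  Tempe to D2: 20 × 6 = 120
  Tempe to D3: 40 × 9 = 360
  Tempe to D4: 10 × 6 = 60
  Joplin to D1: 20 × 1 = 20
Optimal cost = 640.
Saving = 690 − 640 = 50.

50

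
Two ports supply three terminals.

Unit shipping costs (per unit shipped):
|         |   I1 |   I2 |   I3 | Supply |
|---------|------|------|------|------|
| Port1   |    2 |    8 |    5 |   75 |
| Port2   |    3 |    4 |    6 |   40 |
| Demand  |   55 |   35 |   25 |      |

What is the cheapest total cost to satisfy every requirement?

A cheapest plan:
  Port1->I1: 50 × 2 = 100
  Port1->I3: 25 × 5 = 125
  Port2->I1: 5 × 3 = 15
  Port2->I2: 35 × 4 = 140
Total = 100 + 125 + 15 + 140 = 380.
(Supply check: Port1 ships 75; Port2 ships 40.)

380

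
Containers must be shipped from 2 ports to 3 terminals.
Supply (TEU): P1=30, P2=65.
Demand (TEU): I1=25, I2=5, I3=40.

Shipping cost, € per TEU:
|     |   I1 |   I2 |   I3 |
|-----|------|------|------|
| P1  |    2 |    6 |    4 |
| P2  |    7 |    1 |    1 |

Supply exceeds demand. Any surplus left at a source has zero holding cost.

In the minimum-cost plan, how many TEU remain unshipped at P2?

20

An optimal plan:
  P1 to I1: 25 × €2 = €50
  P2 to I2: 5 × €1 = €5
  P2 to I3: 40 × €1 = €40
Total cost = €95.
P2 ships 45 of its 65, leaving 20.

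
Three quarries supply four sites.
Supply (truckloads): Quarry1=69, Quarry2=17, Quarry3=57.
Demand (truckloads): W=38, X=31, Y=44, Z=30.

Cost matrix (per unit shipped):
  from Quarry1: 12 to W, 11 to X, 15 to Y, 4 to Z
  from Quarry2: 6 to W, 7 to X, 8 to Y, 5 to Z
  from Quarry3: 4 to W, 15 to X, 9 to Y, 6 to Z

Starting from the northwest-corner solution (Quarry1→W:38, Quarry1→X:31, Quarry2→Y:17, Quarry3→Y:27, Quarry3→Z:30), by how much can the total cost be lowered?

Current plan cost = 38·12 + 31·11 + 17·8 + 27·9 + 30·6 = 1356.
Optimal plan:
  Quarry1–X: 31 × 11 = 341
  Quarry1–Y: 8 × 15 = 120
  Quarry1–Z: 30 × 4 = 120
  Quarry2–Y: 17 × 8 = 136
  Quarry3–W: 38 × 4 = 152
  Quarry3–Y: 19 × 9 = 171
Optimal cost = 1040.
Saving = 1356 − 1040 = 316.

316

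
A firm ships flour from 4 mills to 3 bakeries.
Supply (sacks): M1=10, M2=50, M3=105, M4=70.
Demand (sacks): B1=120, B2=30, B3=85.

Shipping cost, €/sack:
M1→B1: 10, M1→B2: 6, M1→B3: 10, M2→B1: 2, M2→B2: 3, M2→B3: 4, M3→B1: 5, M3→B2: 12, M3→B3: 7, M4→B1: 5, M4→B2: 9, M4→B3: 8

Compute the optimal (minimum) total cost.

1225

A cheapest plan:
  M1->B2: 10 × €6 = €60
  M2->B2: 20 × €3 = €60
  M2->B3: 30 × €4 = €120
  M3->B1: 50 × €5 = €250
  M3->B3: 55 × €7 = €385
  M4->B1: 70 × €5 = €350
Total = 60 + 60 + 120 + 250 + 385 + 350 = €1225.
(Supply check: M1 ships 10; M2 ships 50; M3 ships 105; M4 ships 70.)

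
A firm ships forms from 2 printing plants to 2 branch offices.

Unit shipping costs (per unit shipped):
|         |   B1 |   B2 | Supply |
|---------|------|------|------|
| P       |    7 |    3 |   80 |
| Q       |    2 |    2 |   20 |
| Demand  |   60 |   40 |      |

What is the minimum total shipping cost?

One minimum-cost allocation:
  P->B1: 40 boxes
  P->B2: 40 boxes
  Q->B1: 20 boxes
Total cost = 440.
(Supply check: P ships 80; Q ships 20.)

440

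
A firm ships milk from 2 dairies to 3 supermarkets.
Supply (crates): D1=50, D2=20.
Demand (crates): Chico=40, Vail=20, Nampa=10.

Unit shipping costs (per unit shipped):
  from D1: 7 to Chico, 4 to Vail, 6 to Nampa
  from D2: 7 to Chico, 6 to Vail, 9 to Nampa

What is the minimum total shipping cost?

420

A cheapest plan:
  D1 to Chico: 20 × 7 = 140
  D1 to Vail: 20 × 4 = 80
  D1 to Nampa: 10 × 6 = 60
  D2 to Chico: 20 × 7 = 140
Total = 140 + 80 + 60 + 140 = 420.
(Supply check: D1 ships 50; D2 ships 20.)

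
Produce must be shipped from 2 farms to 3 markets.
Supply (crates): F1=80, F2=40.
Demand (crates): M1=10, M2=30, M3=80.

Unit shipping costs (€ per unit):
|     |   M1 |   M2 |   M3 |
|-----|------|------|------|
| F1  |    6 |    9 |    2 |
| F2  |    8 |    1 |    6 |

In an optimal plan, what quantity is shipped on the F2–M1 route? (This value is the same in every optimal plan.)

10

Solving gives:
  F1->M3: 80 × €2 = €160
  F2->M1: 10 × €8 = €80
  F2->M2: 30 × €1 = €30
Total cost = €270.
So F2→M1 carries 10 crates.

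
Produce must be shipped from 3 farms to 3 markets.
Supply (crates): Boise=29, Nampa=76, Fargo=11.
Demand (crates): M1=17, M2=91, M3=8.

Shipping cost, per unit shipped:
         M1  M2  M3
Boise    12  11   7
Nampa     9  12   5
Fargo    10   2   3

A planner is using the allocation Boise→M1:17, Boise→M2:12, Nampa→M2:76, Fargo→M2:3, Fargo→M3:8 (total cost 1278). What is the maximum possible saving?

132

Current plan cost = 17·12 + 12·11 + 76·12 + 3·2 + 8·3 = 1278.
Optimal plan:
  Boise->M2: 29 × 11 = 319
  Nampa->M1: 17 × 9 = 153
  Nampa->M2: 51 × 12 = 612
  Nampa->M3: 8 × 5 = 40
  Fargo->M2: 11 × 2 = 22
Optimal cost = 1146.
Saving = 1278 − 1146 = 132.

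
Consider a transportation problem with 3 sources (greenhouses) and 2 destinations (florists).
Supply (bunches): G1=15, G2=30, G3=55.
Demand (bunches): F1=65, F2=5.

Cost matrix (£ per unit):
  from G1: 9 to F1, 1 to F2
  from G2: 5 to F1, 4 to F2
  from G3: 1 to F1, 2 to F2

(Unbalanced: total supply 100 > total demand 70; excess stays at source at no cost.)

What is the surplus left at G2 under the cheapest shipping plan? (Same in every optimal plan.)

20

An optimal plan:
  G1→F2: 5 × £1 = £5
  G2→F1: 10 × £5 = £50
  G3→F1: 55 × £1 = £55
Total cost = £110.
G2 ships 10 of its 30, leaving 20.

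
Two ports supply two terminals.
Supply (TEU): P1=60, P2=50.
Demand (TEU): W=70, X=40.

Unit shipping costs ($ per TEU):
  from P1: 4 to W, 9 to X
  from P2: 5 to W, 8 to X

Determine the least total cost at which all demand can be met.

610

One minimum-cost allocation:
  P1–W: 60 TEU
  P2–W: 10 TEU
  P2–X: 40 TEU
Total cost = $610.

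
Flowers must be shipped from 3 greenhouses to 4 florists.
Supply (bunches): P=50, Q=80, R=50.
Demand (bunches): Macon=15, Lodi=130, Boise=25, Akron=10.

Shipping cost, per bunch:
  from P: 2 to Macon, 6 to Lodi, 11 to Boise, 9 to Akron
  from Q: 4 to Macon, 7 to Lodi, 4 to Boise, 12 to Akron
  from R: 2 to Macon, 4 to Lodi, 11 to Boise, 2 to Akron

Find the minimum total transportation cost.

905

An optimal shipping plan:
  P→Macon: 15 × 2 = 30
  P→Lodi: 35 × 6 = 210
  Q→Lodi: 55 × 7 = 385
  Q→Boise: 25 × 4 = 100
  R→Lodi: 40 × 4 = 160
  R→Akron: 10 × 2 = 20
Total = 30 + 210 + 385 + 100 + 160 + 20 = 905.
(Supply check: P ships 50; Q ships 80; R ships 50.)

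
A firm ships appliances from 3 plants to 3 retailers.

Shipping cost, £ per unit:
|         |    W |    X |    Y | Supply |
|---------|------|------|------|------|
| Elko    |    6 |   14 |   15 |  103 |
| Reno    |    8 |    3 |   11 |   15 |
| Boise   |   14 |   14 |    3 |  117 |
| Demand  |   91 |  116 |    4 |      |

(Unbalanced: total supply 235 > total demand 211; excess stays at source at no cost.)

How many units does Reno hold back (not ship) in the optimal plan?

An optimal plan:
  Elko->W: 91 × £6 = £546
  Elko->X: 12 × £14 = £168
  Reno->X: 15 × £3 = £45
  Boise->X: 89 × £14 = £1246
  Boise->Y: 4 × £3 = £12
Total cost = £2017.
Reno ships 15 of its 15, leaving 0.

0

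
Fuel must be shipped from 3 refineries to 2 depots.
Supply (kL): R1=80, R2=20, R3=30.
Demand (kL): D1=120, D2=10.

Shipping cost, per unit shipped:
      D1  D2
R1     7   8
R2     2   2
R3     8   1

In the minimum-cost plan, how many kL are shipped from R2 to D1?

Optimal shipments:
  R1 to D1: 80 kL
  R2 to D1: 20 kL
  R3 to D1: 20 kL
  R3 to D2: 10 kL
Total cost = 770.
So R2→D1 carries 20 kL.

20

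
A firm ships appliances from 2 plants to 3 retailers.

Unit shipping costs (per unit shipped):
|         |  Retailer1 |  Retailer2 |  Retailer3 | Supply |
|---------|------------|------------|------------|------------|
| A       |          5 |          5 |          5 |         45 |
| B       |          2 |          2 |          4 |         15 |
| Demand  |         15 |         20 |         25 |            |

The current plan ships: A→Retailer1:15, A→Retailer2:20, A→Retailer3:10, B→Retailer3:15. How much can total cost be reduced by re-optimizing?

30

Current plan cost = 15·5 + 20·5 + 10·5 + 15·4 = 285.
Optimal plan:
  A–Retailer1: 15 units
  A–Retailer2: 5 units
  A–Retailer3: 25 units
  B–Retailer2: 15 units
Optimal cost = 255.
Saving = 285 − 255 = 30.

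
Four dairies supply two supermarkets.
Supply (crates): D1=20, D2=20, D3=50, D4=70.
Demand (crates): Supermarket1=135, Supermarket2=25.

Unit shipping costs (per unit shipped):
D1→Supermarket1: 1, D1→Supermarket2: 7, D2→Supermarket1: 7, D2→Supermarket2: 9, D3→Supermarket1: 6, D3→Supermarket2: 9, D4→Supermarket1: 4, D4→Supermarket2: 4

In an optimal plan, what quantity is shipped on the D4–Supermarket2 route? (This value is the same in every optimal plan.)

25

Solving gives:
  D1→Supermarket1: 20 × 1 = 20
  D2→Supermarket1: 20 × 7 = 140
  D3→Supermarket1: 50 × 6 = 300
  D4→Supermarket1: 45 × 4 = 180
  D4→Supermarket2: 25 × 4 = 100
Total cost = 740.
So D4→Supermarket2 carries 25 crates.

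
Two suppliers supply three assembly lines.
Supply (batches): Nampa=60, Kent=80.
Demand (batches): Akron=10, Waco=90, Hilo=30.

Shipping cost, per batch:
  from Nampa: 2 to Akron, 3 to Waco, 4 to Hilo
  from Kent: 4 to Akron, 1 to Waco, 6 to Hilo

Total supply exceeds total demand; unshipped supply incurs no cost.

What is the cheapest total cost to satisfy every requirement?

250

One minimum-cost allocation:
  Nampa→Akron: 10 × 2 = 20
  Nampa→Waco: 10 × 3 = 30
  Nampa→Hilo: 30 × 4 = 120
  Kent→Waco: 80 × 1 = 80
Total = 20 + 30 + 120 + 80 = 250.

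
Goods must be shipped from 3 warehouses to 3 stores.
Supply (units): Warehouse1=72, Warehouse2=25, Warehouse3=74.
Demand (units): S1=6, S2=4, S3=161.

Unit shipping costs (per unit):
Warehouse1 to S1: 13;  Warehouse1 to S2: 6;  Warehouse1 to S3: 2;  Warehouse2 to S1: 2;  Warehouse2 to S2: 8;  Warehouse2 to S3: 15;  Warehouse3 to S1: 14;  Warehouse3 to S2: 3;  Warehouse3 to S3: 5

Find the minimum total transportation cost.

783

An optimal shipping plan:
  Warehouse1–S3: 72 × 2 = 144
  Warehouse2–S1: 6 × 2 = 12
  Warehouse2–S2: 4 × 8 = 32
  Warehouse2–S3: 15 × 15 = 225
  Warehouse3–S3: 74 × 5 = 370
Total = 144 + 12 + 32 + 225 + 370 = 783.
(Supply check: Warehouse1 ships 72; Warehouse2 ships 25; Warehouse3 ships 74.)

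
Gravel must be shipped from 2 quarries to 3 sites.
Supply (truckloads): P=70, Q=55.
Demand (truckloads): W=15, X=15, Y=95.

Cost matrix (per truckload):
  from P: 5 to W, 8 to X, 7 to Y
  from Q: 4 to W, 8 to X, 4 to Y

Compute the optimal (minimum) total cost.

One minimum-cost allocation:
  P->W: 15 × 5 = 75
  P->X: 15 × 8 = 120
  P->Y: 40 × 7 = 280
  Q->Y: 55 × 4 = 220
Total = 75 + 120 + 280 + 220 = 695.

695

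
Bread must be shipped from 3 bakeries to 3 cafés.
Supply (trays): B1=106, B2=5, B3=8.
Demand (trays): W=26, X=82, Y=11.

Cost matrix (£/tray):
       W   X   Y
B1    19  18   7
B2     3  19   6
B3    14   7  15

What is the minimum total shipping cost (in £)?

A cheapest plan:
  B1→W: 21 × £19 = £399
  B1→X: 74 × £18 = £1332
  B1→Y: 11 × £7 = £77
  B2→W: 5 × £3 = £15
  B3→X: 8 × £7 = £56
Total = 399 + 1332 + 77 + 15 + 56 = £1879.
(Supply check: B1 ships 106; B2 ships 5; B3 ships 8.)

1879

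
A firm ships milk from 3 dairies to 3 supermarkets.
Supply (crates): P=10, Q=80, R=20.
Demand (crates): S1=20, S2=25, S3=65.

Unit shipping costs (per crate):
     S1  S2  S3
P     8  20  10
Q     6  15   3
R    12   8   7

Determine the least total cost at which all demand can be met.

A cheapest plan:
  P to S1: 10 crates
  Q to S1: 10 crates
  Q to S2: 5 crates
  Q to S3: 65 crates
  R to S2: 20 crates
Total cost = 570.

570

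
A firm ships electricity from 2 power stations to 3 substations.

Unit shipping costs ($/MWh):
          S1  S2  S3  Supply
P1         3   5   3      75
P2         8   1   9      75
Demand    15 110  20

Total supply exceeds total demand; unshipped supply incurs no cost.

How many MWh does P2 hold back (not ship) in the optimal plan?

An optimal plan:
  P1->S1: 15 × $3 = $45
  P1->S2: 35 × $5 = $175
  P1->S3: 20 × $3 = $60
  P2->S2: 75 × $1 = $75
Total cost = $355.
P2 ships 75 of its 75, leaving 0.

0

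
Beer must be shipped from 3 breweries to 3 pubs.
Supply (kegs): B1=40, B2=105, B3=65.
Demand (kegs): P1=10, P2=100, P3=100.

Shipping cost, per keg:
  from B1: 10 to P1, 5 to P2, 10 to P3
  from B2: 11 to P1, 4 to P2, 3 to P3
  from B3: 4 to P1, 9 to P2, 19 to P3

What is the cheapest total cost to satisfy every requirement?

A cheapest plan:
  B1->P2: 40 × 5 = 200
  B2->P2: 5 × 4 = 20
  B2->P3: 100 × 3 = 300
  B3->P1: 10 × 4 = 40
  B3->P2: 55 × 9 = 495
Total = 200 + 20 + 300 + 40 + 495 = 1055.

1055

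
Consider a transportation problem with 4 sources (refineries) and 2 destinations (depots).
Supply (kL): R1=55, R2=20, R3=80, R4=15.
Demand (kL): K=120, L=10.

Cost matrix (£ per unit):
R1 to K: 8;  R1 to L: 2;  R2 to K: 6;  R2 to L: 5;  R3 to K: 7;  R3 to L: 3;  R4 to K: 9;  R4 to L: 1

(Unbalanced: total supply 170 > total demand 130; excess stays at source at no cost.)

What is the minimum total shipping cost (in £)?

Optimal allocation:
  R1–K: 20 × £8 = £160
  R2–K: 20 × £6 = £120
  R3–K: 80 × £7 = £560
  R4–L: 10 × £1 = £10
Total = 160 + 120 + 560 + 10 = £850.

850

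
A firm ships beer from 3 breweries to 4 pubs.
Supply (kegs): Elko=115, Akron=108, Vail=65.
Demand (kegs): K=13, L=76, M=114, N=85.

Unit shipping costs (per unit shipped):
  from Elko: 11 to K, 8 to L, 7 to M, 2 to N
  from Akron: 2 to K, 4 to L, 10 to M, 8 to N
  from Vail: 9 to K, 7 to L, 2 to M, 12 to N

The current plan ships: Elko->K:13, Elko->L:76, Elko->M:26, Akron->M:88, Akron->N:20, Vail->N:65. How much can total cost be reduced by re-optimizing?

Current plan cost = 13·11 + 76·8 + 26·7 + 88·10 + 20·8 + 65·12 = 2753.
Optimal plan:
  Elko–M: 30 × 7 = 210
  Elko–N: 85 × 2 = 170
  Akron–K: 13 × 2 = 26
  Akron–L: 76 × 4 = 304
  Akron–M: 19 × 10 = 190
  Vail–M: 65 × 2 = 130
Optimal cost = 1030.
Saving = 2753 − 1030 = 1723.

1723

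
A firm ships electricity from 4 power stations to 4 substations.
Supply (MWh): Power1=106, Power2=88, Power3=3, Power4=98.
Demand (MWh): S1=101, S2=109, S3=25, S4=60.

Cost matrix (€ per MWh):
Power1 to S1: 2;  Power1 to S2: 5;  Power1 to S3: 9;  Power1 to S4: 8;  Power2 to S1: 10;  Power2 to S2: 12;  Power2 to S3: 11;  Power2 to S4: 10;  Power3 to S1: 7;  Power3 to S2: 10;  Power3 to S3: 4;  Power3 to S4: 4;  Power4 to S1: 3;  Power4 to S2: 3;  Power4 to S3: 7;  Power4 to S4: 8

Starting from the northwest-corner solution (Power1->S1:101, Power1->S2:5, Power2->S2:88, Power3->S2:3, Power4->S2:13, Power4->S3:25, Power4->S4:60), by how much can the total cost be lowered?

560

Current plan cost = 101·2 + 5·5 + 88·12 + 3·10 + 13·3 + 25·7 + 60·8 = €2007.
Optimal plan:
  Power1->S1: 101 × €2 = €202
  Power1->S2: 5 × €5 = €25
  Power2->S2: 6 × €12 = €72
  Power2->S3: 22 × €11 = €242
  Power2->S4: 60 × €10 = €600
  Power3->S3: 3 × €4 = €12
  Power4->S2: 98 × €3 = €294
Optimal cost = €1447.
Saving = 2007 − 1447 = €560.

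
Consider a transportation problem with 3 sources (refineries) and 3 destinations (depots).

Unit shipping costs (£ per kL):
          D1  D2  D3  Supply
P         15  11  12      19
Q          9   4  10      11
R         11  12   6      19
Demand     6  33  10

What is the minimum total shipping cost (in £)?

A cheapest plan:
  P->D2: 19 × £11 = £209
  Q->D2: 11 × £4 = £44
  R->D1: 6 × £11 = £66
  R->D2: 3 × £12 = £36
  R->D3: 10 × £6 = £60
Total = 209 + 44 + 66 + 36 + 60 = £415.

415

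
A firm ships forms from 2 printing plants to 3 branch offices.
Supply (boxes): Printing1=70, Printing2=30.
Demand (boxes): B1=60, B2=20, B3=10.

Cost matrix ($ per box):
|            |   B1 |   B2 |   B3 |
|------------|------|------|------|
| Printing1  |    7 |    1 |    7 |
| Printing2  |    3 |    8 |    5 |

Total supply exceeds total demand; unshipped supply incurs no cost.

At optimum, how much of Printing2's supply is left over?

0

An optimal plan:
  Printing1→B1: 30 × $7 = $210
  Printing1→B2: 20 × $1 = $20
  Printing1→B3: 10 × $7 = $70
  Printing2→B1: 30 × $3 = $90
Total cost = $390.
Printing2 ships 30 of its 30, leaving 0.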